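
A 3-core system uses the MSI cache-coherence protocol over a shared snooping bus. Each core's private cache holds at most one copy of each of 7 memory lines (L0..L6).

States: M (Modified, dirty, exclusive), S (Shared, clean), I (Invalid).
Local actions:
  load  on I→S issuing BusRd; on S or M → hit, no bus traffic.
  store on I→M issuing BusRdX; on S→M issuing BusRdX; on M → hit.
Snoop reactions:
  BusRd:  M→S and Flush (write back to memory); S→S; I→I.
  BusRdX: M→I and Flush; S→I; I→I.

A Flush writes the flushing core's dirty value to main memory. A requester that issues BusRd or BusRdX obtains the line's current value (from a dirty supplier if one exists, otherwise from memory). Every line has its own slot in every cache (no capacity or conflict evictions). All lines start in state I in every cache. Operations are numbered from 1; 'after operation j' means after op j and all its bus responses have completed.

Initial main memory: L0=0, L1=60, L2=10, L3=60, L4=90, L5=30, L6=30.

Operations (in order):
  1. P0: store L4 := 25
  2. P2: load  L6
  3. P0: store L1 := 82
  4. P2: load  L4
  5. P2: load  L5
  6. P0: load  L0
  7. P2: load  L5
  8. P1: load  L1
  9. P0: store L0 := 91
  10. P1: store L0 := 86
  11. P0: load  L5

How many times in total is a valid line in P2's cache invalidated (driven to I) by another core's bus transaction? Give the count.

1. P0: store L4 := 25  bus=[BusRdX]  L4: P0=M P1=I P2=I  mem[L4]=90
2. P2: load  L6  bus=[BusRd]  L6: P0=I P1=I P2=S  mem[L6]=30
3. P0: store L1 := 82  bus=[BusRdX]  L1: P0=M P1=I P2=I  mem[L1]=60
4. P2: load  L4  bus=[BusRd,Flush]  L4: P0=S P1=I P2=S  mem[L4]=25
5. P2: load  L5  bus=[BusRd]  L5: P0=I P1=I P2=S  mem[L5]=30
6. P0: load  L0  bus=[BusRd]  L0: P0=S P1=I P2=I  mem[L0]=0
7. P2: load  L5  bus=[-]  L5: P0=I P1=I P2=S  mem[L5]=30
8. P1: load  L1  bus=[BusRd,Flush]  L1: P0=S P1=S P2=I  mem[L1]=82
9. P0: store L0 := 91  bus=[BusRdX]  L0: P0=M P1=I P2=I  mem[L0]=0
10. P1: store L0 := 86  bus=[BusRdX,Flush]  L0: P0=I P1=M P2=I  mem[L0]=91
11. P0: load  L5  bus=[BusRd]  L5: P0=S P1=I P2=S  mem[L5]=30

invalidations = 0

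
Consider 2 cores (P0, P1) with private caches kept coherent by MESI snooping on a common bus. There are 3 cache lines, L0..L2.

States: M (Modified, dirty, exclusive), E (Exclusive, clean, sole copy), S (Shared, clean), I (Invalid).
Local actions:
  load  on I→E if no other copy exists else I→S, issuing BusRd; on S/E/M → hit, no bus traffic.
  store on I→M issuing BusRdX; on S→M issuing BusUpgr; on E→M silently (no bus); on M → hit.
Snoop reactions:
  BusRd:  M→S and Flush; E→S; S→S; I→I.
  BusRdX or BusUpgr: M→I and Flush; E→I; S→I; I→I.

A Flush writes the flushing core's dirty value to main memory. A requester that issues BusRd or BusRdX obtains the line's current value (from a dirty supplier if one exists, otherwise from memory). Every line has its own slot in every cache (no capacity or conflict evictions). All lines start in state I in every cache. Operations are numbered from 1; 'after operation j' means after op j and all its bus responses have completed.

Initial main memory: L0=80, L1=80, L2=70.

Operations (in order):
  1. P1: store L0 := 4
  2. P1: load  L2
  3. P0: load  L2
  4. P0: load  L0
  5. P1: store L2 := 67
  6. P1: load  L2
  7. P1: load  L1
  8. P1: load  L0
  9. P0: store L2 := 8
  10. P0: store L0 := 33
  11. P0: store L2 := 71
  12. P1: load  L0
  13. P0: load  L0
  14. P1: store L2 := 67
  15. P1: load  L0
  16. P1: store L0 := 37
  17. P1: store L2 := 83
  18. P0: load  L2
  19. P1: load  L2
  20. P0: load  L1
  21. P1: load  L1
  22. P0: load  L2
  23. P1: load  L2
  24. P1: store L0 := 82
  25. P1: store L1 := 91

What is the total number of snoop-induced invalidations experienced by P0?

[1] P1: store L0 := 4 | P0:I, P1:M(4) | bus: BusRdX
[2] P1: load  L2 | P0:I, P1:E(70) | bus: BusRd
[3] P0: load  L2 | P0:S(70), P1:S(70) | bus: BusRd
[4] P0: load  L0 | P0:S(4), P1:S(4) | bus: BusRd,Flush
[5] P1: store L2 := 67 | P0:I, P1:M(67) | bus: BusUpgr
[6] P1: load  L2 | P0:I, P1:M(67) | bus: none
[7] P1: load  L1 | P0:I, P1:E(80) | bus: BusRd
[8] P1: load  L0 | P0:S(4), P1:S(4) | bus: none
[9] P0: store L2 := 8 | P0:M(8), P1:I | bus: BusRdX,Flush
[10] P0: store L0 := 33 | P0:M(33), P1:I | bus: BusUpgr
[11] P0: store L2 := 71 | P0:M(71), P1:I | bus: none
[12] P1: load  L0 | P0:S(33), P1:S(33) | bus: BusRd,Flush
[13] P0: load  L0 | P0:S(33), P1:S(33) | bus: none
[14] P1: store L2 := 67 | P0:I, P1:M(67) | bus: BusRdX,Flush
[15] P1: load  L0 | P0:S(33), P1:S(33) | bus: none
[16] P1: store L0 := 37 | P0:I, P1:M(37) | bus: BusUpgr
[17] P1: store L2 := 83 | P0:I, P1:M(83) | bus: none
[18] P0: load  L2 | P0:S(83), P1:S(83) | bus: BusRd,Flush
[19] P1: load  L2 | P0:S(83), P1:S(83) | bus: none
[20] P0: load  L1 | P0:S(80), P1:S(80) | bus: BusRd
[21] P1: load  L1 | P0:S(80), P1:S(80) | bus: none
[22] P0: load  L2 | P0:S(83), P1:S(83) | bus: none
[23] P1: load  L2 | P0:S(83), P1:S(83) | bus: none
[24] P1: store L0 := 82 | P0:I, P1:M(82) | bus: none
[25] P1: store L1 := 91 | P0:I, P1:M(91) | bus: BusUpgr

invalidations = 4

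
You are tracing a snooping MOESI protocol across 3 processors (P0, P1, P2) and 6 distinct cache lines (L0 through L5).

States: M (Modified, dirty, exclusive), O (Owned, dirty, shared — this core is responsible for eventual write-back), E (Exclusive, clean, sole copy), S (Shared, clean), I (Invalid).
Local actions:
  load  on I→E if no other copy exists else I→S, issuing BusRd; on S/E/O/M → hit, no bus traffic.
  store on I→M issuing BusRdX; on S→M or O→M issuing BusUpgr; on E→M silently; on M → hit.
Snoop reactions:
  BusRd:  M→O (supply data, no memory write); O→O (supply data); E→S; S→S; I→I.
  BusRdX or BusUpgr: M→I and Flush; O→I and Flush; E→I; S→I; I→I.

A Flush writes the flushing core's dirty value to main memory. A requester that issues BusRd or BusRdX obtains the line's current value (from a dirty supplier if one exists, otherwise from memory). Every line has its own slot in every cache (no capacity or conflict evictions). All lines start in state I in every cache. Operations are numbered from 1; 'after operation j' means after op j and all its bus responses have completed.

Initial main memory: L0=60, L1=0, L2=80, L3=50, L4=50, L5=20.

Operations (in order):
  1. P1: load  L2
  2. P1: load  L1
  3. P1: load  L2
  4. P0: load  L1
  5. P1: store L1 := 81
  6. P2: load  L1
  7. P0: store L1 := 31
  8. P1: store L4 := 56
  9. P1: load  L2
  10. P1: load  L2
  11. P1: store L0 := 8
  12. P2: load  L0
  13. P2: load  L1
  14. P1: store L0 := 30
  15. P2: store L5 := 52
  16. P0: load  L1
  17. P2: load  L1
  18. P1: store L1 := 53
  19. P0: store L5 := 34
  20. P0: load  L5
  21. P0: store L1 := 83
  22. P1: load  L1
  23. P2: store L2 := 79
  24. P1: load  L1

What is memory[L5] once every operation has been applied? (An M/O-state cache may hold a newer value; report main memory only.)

memory[L5] = 52

step 1: P1: load  L2  ⟶  IEI  (L2)  txn=BusRd  M[L2]=80
step 2: P1: load  L1  ⟶  IEI  (L1)  txn=BusRd  M[L1]=0
step 3: P1: load  L2  ⟶  IEI  (L2)  txn=∅  M[L2]=80
step 4: P0: load  L1  ⟶  SSI  (L1)  txn=BusRd  M[L1]=0
step 5: P1: store L1 := 81  ⟶  IMI  (L1)  txn=BusUpgr  M[L1]=0
step 6: P2: load  L1  ⟶  IOS  (L1)  txn=BusRd  M[L1]=0
step 7: P0: store L1 := 31  ⟶  MII  (L1)  txn=BusRdX+Flush  M[L1]=81
step 8: P1: store L4 := 56  ⟶  IMI  (L4)  txn=BusRdX  M[L4]=50
step 9: P1: load  L2  ⟶  IEI  (L2)  txn=∅  M[L2]=80
step 10: P1: load  L2  ⟶  IEI  (L2)  txn=∅  M[L2]=80
step 11: P1: store L0 := 8  ⟶  IMI  (L0)  txn=BusRdX  M[L0]=60
step 12: P2: load  L0  ⟶  IOS  (L0)  txn=BusRd  M[L0]=60
step 13: P2: load  L1  ⟶  OIS  (L1)  txn=BusRd  M[L1]=81
step 14: P1: store L0 := 30  ⟶  IMI  (L0)  txn=BusUpgr  M[L0]=60
step 15: P2: store L5 := 52  ⟶  IIM  (L5)  txn=BusRdX  M[L5]=20
step 16: P0: load  L1  ⟶  OIS  (L1)  txn=∅  M[L1]=81
step 17: P2: load  L1  ⟶  OIS  (L1)  txn=∅  M[L1]=81
step 18: P1: store L1 := 53  ⟶  IMI  (L1)  txn=BusRdX+Flush  M[L1]=31
step 19: P0: store L5 := 34  ⟶  MII  (L5)  txn=BusRdX+Flush  M[L5]=52
step 20: P0: load  L5  ⟶  MII  (L5)  txn=∅  M[L5]=52
step 21: P0: store L1 := 83  ⟶  MII  (L1)  txn=BusRdX+Flush  M[L1]=53
step 22: P1: load  L1  ⟶  OSI  (L1)  txn=BusRd  M[L1]=53
step 23: P2: store L2 := 79  ⟶  IIM  (L2)  txn=BusRdX  M[L2]=80
step 24: P1: load  L1  ⟶  OSI  (L1)  txn=∅  M[L1]=53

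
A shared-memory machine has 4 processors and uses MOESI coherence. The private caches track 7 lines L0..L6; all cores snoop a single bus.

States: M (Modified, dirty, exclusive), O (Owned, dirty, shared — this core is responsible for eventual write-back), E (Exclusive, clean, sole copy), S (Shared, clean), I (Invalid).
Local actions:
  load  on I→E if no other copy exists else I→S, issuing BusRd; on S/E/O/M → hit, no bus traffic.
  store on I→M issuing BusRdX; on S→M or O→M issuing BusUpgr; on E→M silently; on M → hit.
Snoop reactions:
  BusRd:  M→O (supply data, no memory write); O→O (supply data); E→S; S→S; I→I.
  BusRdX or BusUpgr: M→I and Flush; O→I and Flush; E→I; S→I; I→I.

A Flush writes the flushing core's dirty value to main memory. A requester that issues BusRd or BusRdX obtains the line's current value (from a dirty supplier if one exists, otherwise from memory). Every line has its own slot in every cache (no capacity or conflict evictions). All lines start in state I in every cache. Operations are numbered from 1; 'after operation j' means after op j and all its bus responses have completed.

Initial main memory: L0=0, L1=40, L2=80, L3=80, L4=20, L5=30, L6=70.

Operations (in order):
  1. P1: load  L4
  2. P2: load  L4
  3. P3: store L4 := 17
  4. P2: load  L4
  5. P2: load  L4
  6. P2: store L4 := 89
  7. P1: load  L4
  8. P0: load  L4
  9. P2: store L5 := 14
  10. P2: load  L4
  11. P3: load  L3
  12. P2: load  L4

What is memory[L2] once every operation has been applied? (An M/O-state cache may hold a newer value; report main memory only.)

memory[L2] = 80

  op1 P1: load  L4 → I/E/I/I on L4; bus BusRd; mem=20
  op2 P2: load  L4 → I/S/S/I on L4; bus BusRd; mem=20
  op3 P3: store L4 := 17 → I/I/I/M on L4; bus BusRdX; mem=20
  op4 P2: load  L4 → I/I/S/O on L4; bus BusRd; mem=20
  op5 P2: load  L4 → I/I/S/O on L4; bus (none); mem=20
  op6 P2: store L4 := 89 → I/I/M/I on L4; bus BusUpgr Flush; mem=17
  op7 P1: load  L4 → I/S/O/I on L4; bus BusRd; mem=17
  op8 P0: load  L4 → S/S/O/I on L4; bus BusRd; mem=17
  op9 P2: store L5 := 14 → I/I/M/I on L5; bus BusRdX; mem=30
  op10 P2: load  L4 → S/S/O/I on L4; bus (none); mem=17
  op11 P3: load  L3 → I/I/I/E on L3; bus BusRd; mem=80
  op12 P2: load  L4 → S/S/O/I on L4; bus (none); mem=17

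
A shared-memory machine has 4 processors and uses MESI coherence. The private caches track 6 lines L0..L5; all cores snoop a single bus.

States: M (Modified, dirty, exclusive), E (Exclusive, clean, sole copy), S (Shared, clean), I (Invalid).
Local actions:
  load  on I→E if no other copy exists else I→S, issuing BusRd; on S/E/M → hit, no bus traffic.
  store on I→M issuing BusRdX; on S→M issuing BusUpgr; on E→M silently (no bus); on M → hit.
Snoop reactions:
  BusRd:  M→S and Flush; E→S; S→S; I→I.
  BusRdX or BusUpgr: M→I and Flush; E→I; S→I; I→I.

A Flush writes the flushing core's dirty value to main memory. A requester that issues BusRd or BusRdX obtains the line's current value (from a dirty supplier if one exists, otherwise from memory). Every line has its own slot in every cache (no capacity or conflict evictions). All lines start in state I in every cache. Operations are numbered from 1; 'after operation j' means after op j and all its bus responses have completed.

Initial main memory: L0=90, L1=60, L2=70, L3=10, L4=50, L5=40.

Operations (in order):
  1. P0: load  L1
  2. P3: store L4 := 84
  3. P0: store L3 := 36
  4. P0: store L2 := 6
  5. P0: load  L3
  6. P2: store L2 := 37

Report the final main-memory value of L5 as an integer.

memory[L5] = 40

  op1 P0: load  L1 → E/I/I/I on L1; bus BusRd; mem=60
  op2 P3: store L4 := 84 → I/I/I/M on L4; bus BusRdX; mem=50
  op3 P0: store L3 := 36 → M/I/I/I on L3; bus BusRdX; mem=10
  op4 P0: store L2 := 6 → M/I/I/I on L2; bus BusRdX; mem=70
  op5 P0: load  L3 → M/I/I/I on L3; bus (none); mem=10
  op6 P2: store L2 := 37 → I/I/M/I on L2; bus BusRdX Flush; mem=6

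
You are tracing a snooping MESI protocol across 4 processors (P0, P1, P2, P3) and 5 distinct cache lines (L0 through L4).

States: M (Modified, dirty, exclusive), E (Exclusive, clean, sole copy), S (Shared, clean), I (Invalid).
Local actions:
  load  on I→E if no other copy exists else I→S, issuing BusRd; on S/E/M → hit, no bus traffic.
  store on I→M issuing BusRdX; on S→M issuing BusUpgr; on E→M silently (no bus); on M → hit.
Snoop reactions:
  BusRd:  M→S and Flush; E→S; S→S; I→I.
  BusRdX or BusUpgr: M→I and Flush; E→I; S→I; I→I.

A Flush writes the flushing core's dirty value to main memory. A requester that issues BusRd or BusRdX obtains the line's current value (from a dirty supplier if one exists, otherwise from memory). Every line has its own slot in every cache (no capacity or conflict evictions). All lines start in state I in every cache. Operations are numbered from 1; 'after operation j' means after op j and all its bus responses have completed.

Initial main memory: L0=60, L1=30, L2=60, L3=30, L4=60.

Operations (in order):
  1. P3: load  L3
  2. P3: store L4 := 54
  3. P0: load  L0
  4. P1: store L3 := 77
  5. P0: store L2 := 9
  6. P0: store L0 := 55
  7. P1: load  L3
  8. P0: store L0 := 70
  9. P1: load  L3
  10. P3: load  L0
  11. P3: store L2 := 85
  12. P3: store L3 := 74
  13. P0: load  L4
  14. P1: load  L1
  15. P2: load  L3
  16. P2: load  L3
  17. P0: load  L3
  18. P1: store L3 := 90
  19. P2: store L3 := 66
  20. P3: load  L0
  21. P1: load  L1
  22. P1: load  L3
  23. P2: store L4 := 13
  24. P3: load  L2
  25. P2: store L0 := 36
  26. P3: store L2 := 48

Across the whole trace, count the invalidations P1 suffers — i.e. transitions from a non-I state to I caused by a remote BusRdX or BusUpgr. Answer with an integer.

step 1: P3: load  L3  ⟶  IIIE  (L3)  txn=BusRd  M[L3]=30
step 2: P3: store L4 := 54  ⟶  IIIM  (L4)  txn=BusRdX  M[L4]=60
step 3: P0: load  L0  ⟶  EIII  (L0)  txn=BusRd  M[L0]=60
step 4: P1: store L3 := 77  ⟶  IMII  (L3)  txn=BusRdX  M[L3]=30
step 5: P0: store L2 := 9  ⟶  MIII  (L2)  txn=BusRdX  M[L2]=60
step 6: P0: store L0 := 55  ⟶  MIII  (L0)  txn=∅  M[L0]=60
step 7: P1: load  L3  ⟶  IMII  (L3)  txn=∅  M[L3]=30
step 8: P0: store L0 := 70  ⟶  MIII  (L0)  txn=∅  M[L0]=60
step 9: P1: load  L3  ⟶  IMII  (L3)  txn=∅  M[L3]=30
step 10: P3: load  L0  ⟶  SIIS  (L0)  txn=BusRd+Flush  M[L0]=70
step 11: P3: store L2 := 85  ⟶  IIIM  (L2)  txn=BusRdX+Flush  M[L2]=9
step 12: P3: store L3 := 74  ⟶  IIIM  (L3)  txn=BusRdX+Flush  M[L3]=77
step 13: P0: load  L4  ⟶  SIIS  (L4)  txn=BusRd+Flush  M[L4]=54
step 14: P1: load  L1  ⟶  IEII  (L1)  txn=BusRd  M[L1]=30
step 15: P2: load  L3  ⟶  IISS  (L3)  txn=BusRd+Flush  M[L3]=74
step 16: P2: load  L3  ⟶  IISS  (L3)  txn=∅  M[L3]=74
step 17: P0: load  L3  ⟶  SISS  (L3)  txn=BusRd  M[L3]=74
step 18: P1: store L3 := 90  ⟶  IMII  (L3)  txn=BusRdX  M[L3]=74
step 19: P2: store L3 := 66  ⟶  IIMI  (L3)  txn=BusRdX+Flush  M[L3]=90
step 20: P3: load  L0  ⟶  SIIS  (L0)  txn=∅  M[L0]=70
step 21: P1: load  L1  ⟶  IEII  (L1)  txn=∅  M[L1]=30
step 22: P1: load  L3  ⟶  ISSI  (L3)  txn=BusRd+Flush  M[L3]=66
step 23: P2: store L4 := 13  ⟶  IIMI  (L4)  txn=BusRdX  M[L4]=54
step 24: P3: load  L2  ⟶  IIIM  (L2)  txn=∅  M[L2]=9
step 25: P2: store L0 := 36  ⟶  IIMI  (L0)  txn=BusRdX  M[L0]=70
step 26: P3: store L2 := 48  ⟶  IIIM  (L2)  txn=∅  M[L2]=9

invalidations = 2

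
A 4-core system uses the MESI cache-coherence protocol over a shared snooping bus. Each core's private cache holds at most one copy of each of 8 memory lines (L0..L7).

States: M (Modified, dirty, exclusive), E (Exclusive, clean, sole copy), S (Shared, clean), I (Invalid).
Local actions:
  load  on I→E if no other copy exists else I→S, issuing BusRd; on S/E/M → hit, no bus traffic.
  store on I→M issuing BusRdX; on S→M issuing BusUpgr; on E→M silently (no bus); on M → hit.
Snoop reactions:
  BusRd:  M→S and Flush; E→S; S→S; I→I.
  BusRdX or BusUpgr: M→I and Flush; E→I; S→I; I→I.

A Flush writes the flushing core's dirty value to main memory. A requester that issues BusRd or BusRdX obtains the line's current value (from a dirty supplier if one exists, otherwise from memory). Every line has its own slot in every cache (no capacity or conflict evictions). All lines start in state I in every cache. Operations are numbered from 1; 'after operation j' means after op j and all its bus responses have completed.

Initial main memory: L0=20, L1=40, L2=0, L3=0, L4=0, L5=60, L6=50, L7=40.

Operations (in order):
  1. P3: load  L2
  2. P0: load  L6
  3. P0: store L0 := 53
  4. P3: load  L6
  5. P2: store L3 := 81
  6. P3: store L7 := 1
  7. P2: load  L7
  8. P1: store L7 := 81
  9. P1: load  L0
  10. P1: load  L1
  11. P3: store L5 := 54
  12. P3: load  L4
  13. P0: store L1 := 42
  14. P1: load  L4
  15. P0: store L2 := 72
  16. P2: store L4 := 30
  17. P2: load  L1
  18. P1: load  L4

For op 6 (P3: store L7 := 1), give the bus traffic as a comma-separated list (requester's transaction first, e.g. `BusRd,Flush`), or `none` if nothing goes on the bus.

bus = BusRdX

[1] P3: load  L2 | P0:I, P1:I, P2:I, P3:E(0) | bus: BusRd
[2] P0: load  L6 | P0:E(50), P1:I, P2:I, P3:I | bus: BusRd
[3] P0: store L0 := 53 | P0:M(53), P1:I, P2:I, P3:I | bus: BusRdX
[4] P3: load  L6 | P0:S(50), P1:I, P2:I, P3:S(50) | bus: BusRd
[5] P2: store L3 := 81 | P0:I, P1:I, P2:M(81), P3:I | bus: BusRdX
[6] P3: store L7 := 1 | P0:I, P1:I, P2:I, P3:M(1) | bus: BusRdX
[7] P2: load  L7 | P0:I, P1:I, P2:S(1), P3:S(1) | bus: BusRd,Flush
[8] P1: store L7 := 81 | P0:I, P1:M(81), P2:I, P3:I | bus: BusRdX
[9] P1: load  L0 | P0:S(53), P1:S(53), P2:I, P3:I | bus: BusRd,Flush
[10] P1: load  L1 | P0:I, P1:E(40), P2:I, P3:I | bus: BusRd
[11] P3: store L5 := 54 | P0:I, P1:I, P2:I, P3:M(54) | bus: BusRdX
[12] P3: load  L4 | P0:I, P1:I, P2:I, P3:E(0) | bus: BusRd
[13] P0: store L1 := 42 | P0:M(42), P1:I, P2:I, P3:I | bus: BusRdX
[14] P1: load  L4 | P0:I, P1:S(0), P2:I, P3:S(0) | bus: BusRd
[15] P0: store L2 := 72 | P0:M(72), P1:I, P2:I, P3:I | bus: BusRdX
[16] P2: store L4 := 30 | P0:I, P1:I, P2:M(30), P3:I | bus: BusRdX
[17] P2: load  L1 | P0:S(42), P1:I, P2:S(42), P3:I | bus: BusRd,Flush
[18] P1: load  L4 | P0:I, P1:S(30), P2:S(30), P3:I | bus: BusRd,Flush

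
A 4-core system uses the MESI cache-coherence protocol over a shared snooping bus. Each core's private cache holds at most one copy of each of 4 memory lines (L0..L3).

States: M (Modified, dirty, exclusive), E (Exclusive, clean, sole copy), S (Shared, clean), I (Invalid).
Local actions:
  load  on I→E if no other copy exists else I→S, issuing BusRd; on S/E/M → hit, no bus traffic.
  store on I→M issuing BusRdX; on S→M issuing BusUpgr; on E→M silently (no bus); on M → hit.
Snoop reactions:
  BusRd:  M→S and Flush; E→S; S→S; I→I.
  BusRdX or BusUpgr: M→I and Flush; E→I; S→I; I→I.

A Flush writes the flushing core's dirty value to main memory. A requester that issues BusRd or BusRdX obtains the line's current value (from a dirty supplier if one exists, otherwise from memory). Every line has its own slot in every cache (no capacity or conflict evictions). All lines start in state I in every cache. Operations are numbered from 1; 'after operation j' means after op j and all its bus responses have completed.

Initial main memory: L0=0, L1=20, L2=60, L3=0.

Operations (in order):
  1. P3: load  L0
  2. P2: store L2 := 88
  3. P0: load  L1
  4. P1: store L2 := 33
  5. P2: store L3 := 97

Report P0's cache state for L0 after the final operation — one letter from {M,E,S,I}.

1. P3: load  L0  bus=[BusRd]  L0: P0=I P1=I P2=I P3=E  mem[L0]=0
2. P2: store L2 := 88  bus=[BusRdX]  L2: P0=I P1=I P2=M P3=I  mem[L2]=60
3. P0: load  L1  bus=[BusRd]  L1: P0=E P1=I P2=I P3=I  mem[L1]=20
4. P1: store L2 := 33  bus=[BusRdX,Flush]  L2: P0=I P1=M P2=I P3=I  mem[L2]=88
5. P2: store L3 := 97  bus=[BusRdX]  L3: P0=I P1=I P2=M P3=I  mem[L3]=0

state = I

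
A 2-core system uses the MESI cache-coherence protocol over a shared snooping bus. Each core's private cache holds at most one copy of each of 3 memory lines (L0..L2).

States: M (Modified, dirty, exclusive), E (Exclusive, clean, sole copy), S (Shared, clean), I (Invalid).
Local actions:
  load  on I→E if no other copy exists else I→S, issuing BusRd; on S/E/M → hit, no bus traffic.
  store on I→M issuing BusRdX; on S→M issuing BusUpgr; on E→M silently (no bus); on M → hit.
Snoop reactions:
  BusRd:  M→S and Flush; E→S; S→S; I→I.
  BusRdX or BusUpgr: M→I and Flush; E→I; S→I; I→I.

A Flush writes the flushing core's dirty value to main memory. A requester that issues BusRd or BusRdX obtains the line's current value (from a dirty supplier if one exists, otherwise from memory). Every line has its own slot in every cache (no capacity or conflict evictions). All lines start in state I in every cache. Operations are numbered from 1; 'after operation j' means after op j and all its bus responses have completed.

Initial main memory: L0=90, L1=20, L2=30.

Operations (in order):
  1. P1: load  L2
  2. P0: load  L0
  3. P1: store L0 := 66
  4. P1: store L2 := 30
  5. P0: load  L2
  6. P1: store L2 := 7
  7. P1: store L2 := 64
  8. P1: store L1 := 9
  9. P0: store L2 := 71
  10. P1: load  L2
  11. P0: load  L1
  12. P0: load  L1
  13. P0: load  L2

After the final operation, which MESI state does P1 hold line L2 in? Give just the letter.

1. P1: load  L2  bus=[BusRd]  L2: P0=I P1=E  mem[L2]=30
2. P0: load  L0  bus=[BusRd]  L0: P0=E P1=I  mem[L0]=90
3. P1: store L0 := 66  bus=[BusRdX]  L0: P0=I P1=M  mem[L0]=90
4. P1: store L2 := 30  bus=[-]  L2: P0=I P1=M  mem[L2]=30
5. P0: load  L2  bus=[BusRd,Flush]  L2: P0=S P1=S  mem[L2]=30
6. P1: store L2 := 7  bus=[BusUpgr]  L2: P0=I P1=M  mem[L2]=30
7. P1: store L2 := 64  bus=[-]  L2: P0=I P1=M  mem[L2]=30
8. P1: store L1 := 9  bus=[BusRdX]  L1: P0=I P1=M  mem[L1]=20
9. P0: store L2 := 71  bus=[BusRdX,Flush]  L2: P0=M P1=I  mem[L2]=64
10. P1: load  L2  bus=[BusRd,Flush]  L2: P0=S P1=S  mem[L2]=71
11. P0: load  L1  bus=[BusRd,Flush]  L1: P0=S P1=S  mem[L1]=9
12. P0: load  L1  bus=[-]  L1: P0=S P1=S  mem[L1]=9
13. P0: load  L2  bus=[-]  L2: P0=S P1=S  mem[L2]=71

state = S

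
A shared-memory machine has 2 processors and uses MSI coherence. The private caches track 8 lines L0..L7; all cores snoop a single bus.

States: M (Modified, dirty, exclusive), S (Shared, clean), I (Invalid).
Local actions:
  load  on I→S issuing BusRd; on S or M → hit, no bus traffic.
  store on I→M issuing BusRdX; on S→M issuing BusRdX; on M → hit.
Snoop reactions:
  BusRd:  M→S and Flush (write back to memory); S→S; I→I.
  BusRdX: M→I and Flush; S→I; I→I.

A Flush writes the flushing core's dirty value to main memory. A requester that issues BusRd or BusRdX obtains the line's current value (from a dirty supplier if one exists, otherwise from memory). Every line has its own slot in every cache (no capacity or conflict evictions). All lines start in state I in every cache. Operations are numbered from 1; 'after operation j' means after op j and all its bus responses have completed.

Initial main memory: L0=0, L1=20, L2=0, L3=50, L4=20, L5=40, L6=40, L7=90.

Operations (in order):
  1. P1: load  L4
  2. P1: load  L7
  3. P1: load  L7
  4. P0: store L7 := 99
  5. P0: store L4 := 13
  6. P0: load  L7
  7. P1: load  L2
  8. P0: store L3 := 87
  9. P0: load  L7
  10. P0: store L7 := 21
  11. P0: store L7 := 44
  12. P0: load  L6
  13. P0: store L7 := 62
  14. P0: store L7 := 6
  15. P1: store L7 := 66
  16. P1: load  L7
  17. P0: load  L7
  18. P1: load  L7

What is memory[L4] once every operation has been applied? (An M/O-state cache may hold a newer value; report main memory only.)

1. P1: load  L4  bus=[BusRd]  L4: P0=I P1=S  mem[L4]=20
2. P1: load  L7  bus=[BusRd]  L7: P0=I P1=S  mem[L7]=90
3. P1: load  L7  bus=[-]  L7: P0=I P1=S  mem[L7]=90
4. P0: store L7 := 99  bus=[BusRdX]  L7: P0=M P1=I  mem[L7]=90
5. P0: store L4 := 13  bus=[BusRdX]  L4: P0=M P1=I  mem[L4]=20
6. P0: load  L7  bus=[-]  L7: P0=M P1=I  mem[L7]=90
7. P1: load  L2  bus=[BusRd]  L2: P0=I P1=S  mem[L2]=0
8. P0: store L3 := 87  bus=[BusRdX]  L3: P0=M P1=I  mem[L3]=50
9. P0: load  L7  bus=[-]  L7: P0=M P1=I  mem[L7]=90
10. P0: store L7 := 21  bus=[-]  L7: P0=M P1=I  mem[L7]=90
11. P0: store L7 := 44  bus=[-]  L7: P0=M P1=I  mem[L7]=90
12. P0: load  L6  bus=[BusRd]  L6: P0=S P1=I  mem[L6]=40
13. P0: store L7 := 62  bus=[-]  L7: P0=M P1=I  mem[L7]=90
14. P0: store L7 := 6  bus=[-]  L7: P0=M P1=I  mem[L7]=90
15. P1: store L7 := 66  bus=[BusRdX,Flush]  L7: P0=I P1=M  mem[L7]=6
16. P1: load  L7  bus=[-]  L7: P0=I P1=M  mem[L7]=6
17. P0: load  L7  bus=[BusRd,Flush]  L7: P0=S P1=S  mem[L7]=66
18. P1: load  L7  bus=[-]  L7: P0=S P1=S  mem[L7]=66

memory[L4] = 20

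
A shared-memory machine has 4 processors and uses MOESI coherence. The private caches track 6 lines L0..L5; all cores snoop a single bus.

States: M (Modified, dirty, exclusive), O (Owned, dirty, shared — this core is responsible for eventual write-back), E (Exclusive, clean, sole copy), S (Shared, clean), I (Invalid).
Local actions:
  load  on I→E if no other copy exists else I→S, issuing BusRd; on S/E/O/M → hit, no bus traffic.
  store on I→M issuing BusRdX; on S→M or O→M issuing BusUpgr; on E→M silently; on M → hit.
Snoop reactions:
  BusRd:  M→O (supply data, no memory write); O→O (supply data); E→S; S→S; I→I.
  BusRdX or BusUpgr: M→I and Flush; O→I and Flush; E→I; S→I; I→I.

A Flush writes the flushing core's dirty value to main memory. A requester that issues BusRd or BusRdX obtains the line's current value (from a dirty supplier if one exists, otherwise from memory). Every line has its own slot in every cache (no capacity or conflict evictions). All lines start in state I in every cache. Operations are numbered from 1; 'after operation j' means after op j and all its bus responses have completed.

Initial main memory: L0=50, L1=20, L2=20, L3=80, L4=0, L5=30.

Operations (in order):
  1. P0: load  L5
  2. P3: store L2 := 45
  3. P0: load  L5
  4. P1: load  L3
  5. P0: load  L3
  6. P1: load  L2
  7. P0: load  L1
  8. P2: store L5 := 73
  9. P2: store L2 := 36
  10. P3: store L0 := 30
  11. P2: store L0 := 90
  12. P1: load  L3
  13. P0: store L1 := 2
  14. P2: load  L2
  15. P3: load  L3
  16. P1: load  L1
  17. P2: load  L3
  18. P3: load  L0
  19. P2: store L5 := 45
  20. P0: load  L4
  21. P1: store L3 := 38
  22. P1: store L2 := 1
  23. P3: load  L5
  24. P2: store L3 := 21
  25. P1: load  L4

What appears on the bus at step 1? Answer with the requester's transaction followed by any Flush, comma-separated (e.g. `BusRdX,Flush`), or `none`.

bus = BusRd

step 1: P0: load  L5  ⟶  EIII  (L5)  txn=BusRd  M[L5]=30
step 2: P3: store L2 := 45  ⟶  IIIM  (L2)  txn=BusRdX  M[L2]=20
step 3: P0: load  L5  ⟶  EIII  (L5)  txn=∅  M[L5]=30
step 4: P1: load  L3  ⟶  IEII  (L3)  txn=BusRd  M[L3]=80
step 5: P0: load  L3  ⟶  SSII  (L3)  txn=BusRd  M[L3]=80
step 6: P1: load  L2  ⟶  ISIO  (L2)  txn=BusRd  M[L2]=20
step 7: P0: load  L1  ⟶  EIII  (L1)  txn=BusRd  M[L1]=20
step 8: P2: store L5 := 73  ⟶  IIMI  (L5)  txn=BusRdX  M[L5]=30
step 9: P2: store L2 := 36  ⟶  IIMI  (L2)  txn=BusRdX+Flush  M[L2]=45
step 10: P3: store L0 := 30  ⟶  IIIM  (L0)  txn=BusRdX  M[L0]=50
step 11: P2: store L0 := 90  ⟶  IIMI  (L0)  txn=BusRdX+Flush  M[L0]=30
step 12: P1: load  L3  ⟶  SSII  (L3)  txn=∅  M[L3]=80
step 13: P0: store L1 := 2  ⟶  MIII  (L1)  txn=∅  M[L1]=20
step 14: P2: load  L2  ⟶  IIMI  (L2)  txn=∅  M[L2]=45
step 15: P3: load  L3  ⟶  SSIS  (L3)  txn=BusRd  M[L3]=80
step 16: P1: load  L1  ⟶  OSII  (L1)  txn=BusRd  M[L1]=20
step 17: P2: load  L3  ⟶  SSSS  (L3)  txn=BusRd  M[L3]=80
step 18: P3: load  L0  ⟶  IIOS  (L0)  txn=BusRd  M[L0]=30
step 19: P2: store L5 := 45  ⟶  IIMI  (L5)  txn=∅  M[L5]=30
step 20: P0: load  L4  ⟶  EIII  (L4)  txn=BusRd  M[L4]=0
step 21: P1: store L3 := 38  ⟶  IMII  (L3)  txn=BusUpgr  M[L3]=80
step 22: P1: store L2 := 1  ⟶  IMII  (L2)  txn=BusRdX+Flush  M[L2]=36
step 23: P3: load  L5  ⟶  IIOS  (L5)  txn=BusRd  M[L5]=30
step 24: P2: store L3 := 21  ⟶  IIMI  (L3)  txn=BusRdX+Flush  M[L3]=38
step 25: P1: load  L4  ⟶  SSII  (L4)  txn=BusRd  M[L4]=0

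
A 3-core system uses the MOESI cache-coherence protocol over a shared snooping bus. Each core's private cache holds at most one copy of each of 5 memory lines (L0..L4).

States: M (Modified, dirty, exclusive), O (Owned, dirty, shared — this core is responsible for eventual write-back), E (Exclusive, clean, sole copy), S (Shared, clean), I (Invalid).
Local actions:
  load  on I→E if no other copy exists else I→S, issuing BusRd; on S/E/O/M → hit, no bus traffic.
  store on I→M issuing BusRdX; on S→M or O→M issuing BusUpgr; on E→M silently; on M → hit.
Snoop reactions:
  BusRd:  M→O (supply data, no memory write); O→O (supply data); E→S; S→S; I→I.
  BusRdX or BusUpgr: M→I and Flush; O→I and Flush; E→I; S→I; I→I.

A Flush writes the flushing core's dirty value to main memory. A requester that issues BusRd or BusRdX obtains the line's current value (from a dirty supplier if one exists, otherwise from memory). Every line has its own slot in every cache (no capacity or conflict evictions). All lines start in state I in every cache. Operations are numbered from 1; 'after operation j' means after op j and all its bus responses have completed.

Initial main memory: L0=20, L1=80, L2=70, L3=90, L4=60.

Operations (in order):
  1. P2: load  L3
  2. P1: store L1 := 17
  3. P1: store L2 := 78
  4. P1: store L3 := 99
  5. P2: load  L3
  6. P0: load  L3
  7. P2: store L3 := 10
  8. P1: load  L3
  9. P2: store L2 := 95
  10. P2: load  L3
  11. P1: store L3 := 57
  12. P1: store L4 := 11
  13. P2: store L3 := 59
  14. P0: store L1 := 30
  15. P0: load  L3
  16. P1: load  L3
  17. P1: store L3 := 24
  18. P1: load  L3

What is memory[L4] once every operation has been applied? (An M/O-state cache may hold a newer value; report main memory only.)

[1] P2: load  L3 | P0:I, P1:I, P2:E(90) | bus: BusRd
[2] P1: store L1 := 17 | P0:I, P1:M(17), P2:I | bus: BusRdX
[3] P1: store L2 := 78 | P0:I, P1:M(78), P2:I | bus: BusRdX
[4] P1: store L3 := 99 | P0:I, P1:M(99), P2:I | bus: BusRdX
[5] P2: load  L3 | P0:I, P1:O(99), P2:S(99) | bus: BusRd
[6] P0: load  L3 | P0:S(99), P1:O(99), P2:S(99) | bus: BusRd
[7] P2: store L3 := 10 | P0:I, P1:I, P2:M(10) | bus: BusUpgr,Flush
[8] P1: load  L3 | P0:I, P1:S(10), P2:O(10) | bus: BusRd
[9] P2: store L2 := 95 | P0:I, P1:I, P2:M(95) | bus: BusRdX,Flush
[10] P2: load  L3 | P0:I, P1:S(10), P2:O(10) | bus: none
[11] P1: store L3 := 57 | P0:I, P1:M(57), P2:I | bus: BusUpgr,Flush
[12] P1: store L4 := 11 | P0:I, P1:M(11), P2:I | bus: BusRdX
[13] P2: store L3 := 59 | P0:I, P1:I, P2:M(59) | bus: BusRdX,Flush
[14] P0: store L1 := 30 | P0:M(30), P1:I, P2:I | bus: BusRdX,Flush
[15] P0: load  L3 | P0:S(59), P1:I, P2:O(59) | bus: BusRd
[16] P1: load  L3 | P0:S(59), P1:S(59), P2:O(59) | bus: BusRd
[17] P1: store L3 := 24 | P0:I, P1:M(24), P2:I | bus: BusUpgr,Flush
[18] P1: load  L3 | P0:I, P1:M(24), P2:I | bus: none

memory[L4] = 60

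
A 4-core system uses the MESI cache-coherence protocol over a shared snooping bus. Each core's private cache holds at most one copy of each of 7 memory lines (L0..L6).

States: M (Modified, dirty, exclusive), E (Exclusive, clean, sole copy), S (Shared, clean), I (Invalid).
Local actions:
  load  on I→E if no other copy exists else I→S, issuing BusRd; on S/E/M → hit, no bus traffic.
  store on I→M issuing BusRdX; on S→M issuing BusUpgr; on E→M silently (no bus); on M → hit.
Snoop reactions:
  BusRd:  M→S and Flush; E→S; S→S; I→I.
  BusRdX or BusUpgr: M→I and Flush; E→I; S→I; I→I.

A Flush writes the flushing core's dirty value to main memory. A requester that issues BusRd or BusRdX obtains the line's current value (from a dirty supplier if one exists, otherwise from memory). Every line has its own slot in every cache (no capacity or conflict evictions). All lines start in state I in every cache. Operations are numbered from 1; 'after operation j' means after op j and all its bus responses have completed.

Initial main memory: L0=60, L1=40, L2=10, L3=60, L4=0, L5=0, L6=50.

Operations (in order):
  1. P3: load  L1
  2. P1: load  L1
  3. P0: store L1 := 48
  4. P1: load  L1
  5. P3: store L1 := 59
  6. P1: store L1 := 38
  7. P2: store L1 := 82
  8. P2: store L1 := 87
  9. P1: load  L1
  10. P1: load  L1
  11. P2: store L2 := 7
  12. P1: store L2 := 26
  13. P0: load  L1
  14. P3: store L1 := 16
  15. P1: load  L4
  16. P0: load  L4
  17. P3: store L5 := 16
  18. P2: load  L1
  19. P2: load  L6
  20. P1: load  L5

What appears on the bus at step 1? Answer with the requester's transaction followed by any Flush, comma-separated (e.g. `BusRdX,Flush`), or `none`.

bus = BusRd

  op1 P3: load  L1 → I/I/I/E on L1; bus BusRd; mem=40
  op2 P1: load  L1 → I/S/I/S on L1; bus BusRd; mem=40
  op3 P0: store L1 := 48 → M/I/I/I on L1; bus BusRdX; mem=40
  op4 P1: load  L1 → S/S/I/I on L1; bus BusRd Flush; mem=48
  op5 P3: store L1 := 59 → I/I/I/M on L1; bus BusRdX; mem=48
  op6 P1: store L1 := 38 → I/M/I/I on L1; bus BusRdX Flush; mem=59
  op7 P2: store L1 := 82 → I/I/M/I on L1; bus BusRdX Flush; mem=38
  op8 P2: store L1 := 87 → I/I/M/I on L1; bus (none); mem=38
  op9 P1: load  L1 → I/S/S/I on L1; bus BusRd Flush; mem=87
  op10 P1: load  L1 → I/S/S/I on L1; bus (none); mem=87
  op11 P2: store L2 := 7 → I/I/M/I on L2; bus BusRdX; mem=10
  op12 P1: store L2 := 26 → I/M/I/I on L2; bus BusRdX Flush; mem=7
  op13 P0: load  L1 → S/S/S/I on L1; bus BusRd; mem=87
  op14 P3: store L1 := 16 → I/I/I/M on L1; bus BusRdX; mem=87
  op15 P1: load  L4 → I/E/I/I on L4; bus BusRd; mem=0
  op16 P0: load  L4 → S/S/I/I on L4; bus BusRd; mem=0
  op17 P3: store L5 := 16 → I/I/I/M on L5; bus BusRdX; mem=0
  op18 P2: load  L1 → I/I/S/S on L1; bus BusRd Flush; mem=16
  op19 P2: load  L6 → I/I/E/I on L6; bus BusRd; mem=50
  op20 P1: load  L5 → I/S/I/S on L5; bus BusRd Flush; mem=16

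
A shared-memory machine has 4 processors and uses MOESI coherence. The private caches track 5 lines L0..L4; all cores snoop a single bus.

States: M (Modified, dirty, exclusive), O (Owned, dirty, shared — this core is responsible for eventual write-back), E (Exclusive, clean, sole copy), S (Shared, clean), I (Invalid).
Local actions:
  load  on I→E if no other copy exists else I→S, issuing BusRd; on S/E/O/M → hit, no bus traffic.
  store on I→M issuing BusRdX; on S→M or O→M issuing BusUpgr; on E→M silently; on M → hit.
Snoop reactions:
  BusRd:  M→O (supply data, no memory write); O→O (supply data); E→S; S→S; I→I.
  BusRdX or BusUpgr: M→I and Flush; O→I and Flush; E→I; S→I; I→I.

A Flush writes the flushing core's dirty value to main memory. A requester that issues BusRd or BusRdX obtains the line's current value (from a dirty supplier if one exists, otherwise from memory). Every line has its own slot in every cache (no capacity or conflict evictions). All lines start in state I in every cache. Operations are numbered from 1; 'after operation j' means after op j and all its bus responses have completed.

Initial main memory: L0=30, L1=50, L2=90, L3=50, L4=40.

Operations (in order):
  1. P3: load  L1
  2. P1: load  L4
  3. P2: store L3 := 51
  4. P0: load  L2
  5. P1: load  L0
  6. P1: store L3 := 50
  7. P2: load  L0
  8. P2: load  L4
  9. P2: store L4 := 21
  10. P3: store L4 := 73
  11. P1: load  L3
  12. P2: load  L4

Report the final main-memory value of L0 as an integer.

  op1 P3: load  L1 → I/I/I/E on L1; bus BusRd; mem=50
  op2 P1: load  L4 → I/E/I/I on L4; bus BusRd; mem=40
  op3 P2: store L3 := 51 → I/I/M/I on L3; bus BusRdX; mem=50
  op4 P0: load  L2 → E/I/I/I on L2; bus BusRd; mem=90
  op5 P1: load  L0 → I/E/I/I on L0; bus BusRd; mem=30
  op6 P1: store L3 := 50 → I/M/I/I on L3; bus BusRdX Flush; mem=51
  op7 P2: load  L0 → I/S/S/I on L0; bus BusRd; mem=30
  op8 P2: load  L4 → I/S/S/I on L4; bus BusRd; mem=40
  op9 P2: store L4 := 21 → I/I/M/I on L4; bus BusUpgr; mem=40
  op10 P3: store L4 := 73 → I/I/I/M on L4; bus BusRdX Flush; mem=21
  op11 P1: load  L3 → I/M/I/I on L3; bus (none); mem=51
  op12 P2: load  L4 → I/I/S/O on L4; bus BusRd; mem=21

memory[L0] = 30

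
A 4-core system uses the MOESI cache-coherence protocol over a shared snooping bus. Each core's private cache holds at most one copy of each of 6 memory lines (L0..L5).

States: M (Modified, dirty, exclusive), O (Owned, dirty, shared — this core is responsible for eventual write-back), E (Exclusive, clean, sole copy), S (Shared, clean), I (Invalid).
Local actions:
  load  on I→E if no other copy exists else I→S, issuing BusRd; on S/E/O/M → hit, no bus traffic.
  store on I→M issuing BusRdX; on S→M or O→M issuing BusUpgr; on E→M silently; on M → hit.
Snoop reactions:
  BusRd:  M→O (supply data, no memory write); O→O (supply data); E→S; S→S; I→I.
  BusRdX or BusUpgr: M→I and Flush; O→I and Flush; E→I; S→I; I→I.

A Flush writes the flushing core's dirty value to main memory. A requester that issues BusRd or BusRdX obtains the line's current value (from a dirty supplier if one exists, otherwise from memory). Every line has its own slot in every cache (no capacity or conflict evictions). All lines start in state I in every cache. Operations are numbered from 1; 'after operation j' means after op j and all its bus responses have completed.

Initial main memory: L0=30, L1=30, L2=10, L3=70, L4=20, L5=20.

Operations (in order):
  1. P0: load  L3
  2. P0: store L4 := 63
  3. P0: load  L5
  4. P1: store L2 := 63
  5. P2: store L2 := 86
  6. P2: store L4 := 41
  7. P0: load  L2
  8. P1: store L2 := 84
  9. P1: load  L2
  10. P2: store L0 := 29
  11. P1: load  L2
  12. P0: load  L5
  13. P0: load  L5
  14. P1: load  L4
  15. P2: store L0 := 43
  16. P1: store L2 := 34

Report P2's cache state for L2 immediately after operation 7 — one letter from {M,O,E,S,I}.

[1] P0: load  L3 | P0:E(70), P1:I, P2:I, P3:I | bus: BusRd
[2] P0: store L4 := 63 | P0:M(63), P1:I, P2:I, P3:I | bus: BusRdX
[3] P0: load  L5 | P0:E(20), P1:I, P2:I, P3:I | bus: BusRd
[4] P1: store L2 := 63 | P0:I, P1:M(63), P2:I, P3:I | bus: BusRdX
[5] P2: store L2 := 86 | P0:I, P1:I, P2:M(86), P3:I | bus: BusRdX,Flush
[6] P2: store L4 := 41 | P0:I, P1:I, P2:M(41), P3:I | bus: BusRdX,Flush
[7] P0: load  L2 | P0:S(86), P1:I, P2:O(86), P3:I | bus: BusRd
[8] P1: store L2 := 84 | P0:I, P1:M(84), P2:I, P3:I | bus: BusRdX,Flush
[9] P1: load  L2 | P0:I, P1:M(84), P2:I, P3:I | bus: none
[10] P2: store L0 := 29 | P0:I, P1:I, P2:M(29), P3:I | bus: BusRdX
[11] P1: load  L2 | P0:I, P1:M(84), P2:I, P3:I | bus: none
[12] P0: load  L5 | P0:E(20), P1:I, P2:I, P3:I | bus: none
[13] P0: load  L5 | P0:E(20), P1:I, P2:I, P3:I | bus: none
[14] P1: load  L4 | P0:I, P1:S(41), P2:O(41), P3:I | bus: BusRd
[15] P2: store L0 := 43 | P0:I, P1:I, P2:M(43), P3:I | bus: none
[16] P1: store L2 := 34 | P0:I, P1:M(34), P2:I, P3:I | bus: none

state = O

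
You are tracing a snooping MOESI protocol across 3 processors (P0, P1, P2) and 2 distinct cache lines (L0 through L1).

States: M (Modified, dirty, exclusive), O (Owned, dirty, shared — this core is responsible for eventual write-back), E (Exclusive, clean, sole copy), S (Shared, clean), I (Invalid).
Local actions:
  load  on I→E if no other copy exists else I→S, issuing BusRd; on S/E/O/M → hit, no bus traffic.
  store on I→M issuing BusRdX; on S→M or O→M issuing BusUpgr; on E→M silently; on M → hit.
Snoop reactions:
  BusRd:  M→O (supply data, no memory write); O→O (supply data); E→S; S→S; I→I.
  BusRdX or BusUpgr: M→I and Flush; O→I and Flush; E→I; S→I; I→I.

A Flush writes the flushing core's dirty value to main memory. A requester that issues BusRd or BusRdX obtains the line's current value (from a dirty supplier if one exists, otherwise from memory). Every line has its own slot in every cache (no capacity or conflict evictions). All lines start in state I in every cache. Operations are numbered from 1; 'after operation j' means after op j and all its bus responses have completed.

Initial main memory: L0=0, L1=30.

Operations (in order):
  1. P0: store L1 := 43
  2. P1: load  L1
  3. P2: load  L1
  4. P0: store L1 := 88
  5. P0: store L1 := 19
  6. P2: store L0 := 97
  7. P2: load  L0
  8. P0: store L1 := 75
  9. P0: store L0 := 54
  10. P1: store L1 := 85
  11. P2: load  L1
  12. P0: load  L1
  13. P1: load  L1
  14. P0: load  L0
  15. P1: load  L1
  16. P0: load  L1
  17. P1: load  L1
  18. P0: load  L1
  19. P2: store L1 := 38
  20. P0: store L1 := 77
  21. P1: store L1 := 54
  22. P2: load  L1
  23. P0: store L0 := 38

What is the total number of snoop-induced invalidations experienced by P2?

invalidations = 3

1. P0: store L1 := 43  bus=[BusRdX]  L1: P0=M P1=I P2=I  mem[L1]=30
2. P1: load  L1  bus=[BusRd]  L1: P0=O P1=S P2=I  mem[L1]=30
3. P2: load  L1  bus=[BusRd]  L1: P0=O P1=S P2=S  mem[L1]=30
4. P0: store L1 := 88  bus=[BusUpgr]  L1: P0=M P1=I P2=I  mem[L1]=30
5. P0: store L1 := 19  bus=[-]  L1: P0=M P1=I P2=I  mem[L1]=30
6. P2: store L0 := 97  bus=[BusRdX]  L0: P0=I P1=I P2=M  mem[L0]=0
7. P2: load  L0  bus=[-]  L0: P0=I P1=I P2=M  mem[L0]=0
8. P0: store L1 := 75  bus=[-]  L1: P0=M P1=I P2=I  mem[L1]=30
9. P0: store L0 := 54  bus=[BusRdX,Flush]  L0: P0=M P1=I P2=I  mem[L0]=97
10. P1: store L1 := 85  bus=[BusRdX,Flush]  L1: P0=I P1=M P2=I  mem[L1]=75
11. P2: load  L1  bus=[BusRd]  L1: P0=I P1=O P2=S  mem[L1]=75
12. P0: load  L1  bus=[BusRd]  L1: P0=S P1=O P2=S  mem[L1]=75
13. P1: load  L1  bus=[-]  L1: P0=S P1=O P2=S  mem[L1]=75
14. P0: load  L0  bus=[-]  L0: P0=M P1=I P2=I  mem[L0]=97
15. P1: load  L1  bus=[-]  L1: P0=S P1=O P2=S  mem[L1]=75
16. P0: load  L1  bus=[-]  L1: P0=S P1=O P2=S  mem[L1]=75
17. P1: load  L1  bus=[-]  L1: P0=S P1=O P2=S  mem[L1]=75
18. P0: load  L1  bus=[-]  L1: P0=S P1=O P2=S  mem[L1]=75
19. P2: store L1 := 38  bus=[BusUpgr,Flush]  L1: P0=I P1=I P2=M  mem[L1]=85
20. P0: store L1 := 77  bus=[BusRdX,Flush]  L1: P0=M P1=I P2=I  mem[L1]=38
21. P1: store L1 := 54  bus=[BusRdX,Flush]  L1: P0=I P1=M P2=I  mem[L1]=77
22. P2: load  L1  bus=[BusRd]  L1: P0=I P1=O P2=S  mem[L1]=77
23. P0: store L0 := 38  bus=[-]  L0: P0=M P1=I P2=I  mem[L0]=97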